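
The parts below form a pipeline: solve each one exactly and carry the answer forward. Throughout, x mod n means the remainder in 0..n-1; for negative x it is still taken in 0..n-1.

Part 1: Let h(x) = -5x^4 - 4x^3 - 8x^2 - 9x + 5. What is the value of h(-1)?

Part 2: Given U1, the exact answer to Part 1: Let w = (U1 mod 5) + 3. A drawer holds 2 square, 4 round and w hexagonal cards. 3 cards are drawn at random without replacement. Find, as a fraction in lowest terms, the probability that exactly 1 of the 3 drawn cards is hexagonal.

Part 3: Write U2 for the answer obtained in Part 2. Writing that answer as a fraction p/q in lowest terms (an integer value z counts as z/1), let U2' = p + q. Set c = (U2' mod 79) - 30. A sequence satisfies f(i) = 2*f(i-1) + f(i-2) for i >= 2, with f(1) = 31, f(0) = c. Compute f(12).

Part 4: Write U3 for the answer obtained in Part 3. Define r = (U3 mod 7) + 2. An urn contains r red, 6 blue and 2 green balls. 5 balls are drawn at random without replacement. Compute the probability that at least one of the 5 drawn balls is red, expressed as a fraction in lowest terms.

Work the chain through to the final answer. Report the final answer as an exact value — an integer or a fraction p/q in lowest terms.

Part 1: -5*(-1)^4 - 4*(-1)^3 - 8*(-1)^2 - 9*(-1)^1 + 5 = (-5) + (4) + (-8) + (9) + (5) = 5; answer 5
Part 2: U1 = 5; w = 3; total draws C(9,3) = 84; favorable C(3,1)*C(6,2) = 45; P = 15/28; answer 15/28
Part 3: U2 = 15/28; threaded value p + q = 43; c = 13; f(2) = 2*(31) + 1*(13) = 75; iterating: f(2)=75, f(3)=181, f(4)=437, f(5)=1055, f(6)=2547, f(7)=6149, f(8)=14845, f(9)=35839, f(10)=86523, f(11)=208885, f(12)=504293; answer 504293
Part 4: U3 = 504293; r = 8; total draws C(16,5) = 4368; complement C(8,5) = 56; favorable 4368 - 56 = 4312; P = 77/78; answer 77/78

77/78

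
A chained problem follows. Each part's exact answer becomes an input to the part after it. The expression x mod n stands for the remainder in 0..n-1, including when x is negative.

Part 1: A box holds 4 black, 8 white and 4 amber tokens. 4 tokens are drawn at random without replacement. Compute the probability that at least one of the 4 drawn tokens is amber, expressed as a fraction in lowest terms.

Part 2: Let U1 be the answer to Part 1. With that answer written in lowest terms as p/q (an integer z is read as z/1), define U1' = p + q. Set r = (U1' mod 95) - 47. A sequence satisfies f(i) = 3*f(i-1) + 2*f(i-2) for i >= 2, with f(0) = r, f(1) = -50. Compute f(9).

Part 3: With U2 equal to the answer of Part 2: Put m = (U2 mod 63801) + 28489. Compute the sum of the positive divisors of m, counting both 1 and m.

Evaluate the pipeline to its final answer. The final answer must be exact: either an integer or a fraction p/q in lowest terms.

Part 1: total draws C(16,4) = 1820; complement C(12,4) = 495; favorable 1820 - 495 = 1325; P = 265/364; answer 265/364
Part 2: U1 = 265/364; threaded value p + q = 629; r = 12; f(2) = 3*(-50) + 2*(12) = -126; iterating: f(2)=-126, f(3)=-478, f(4)=-1686, f(5)=-6014, f(6)=-21414, f(7)=-76270, f(8)=-271638, f(9)=-967454; answer -967454
Part 3: U2 = -967454; m = 81851; 81851 = 7 * 11 * 1063; sigma = (1 + 7) * (1 + 11) * (1 + 1063) = 8 * 12 * 1064 = 102144; answer 102144

102144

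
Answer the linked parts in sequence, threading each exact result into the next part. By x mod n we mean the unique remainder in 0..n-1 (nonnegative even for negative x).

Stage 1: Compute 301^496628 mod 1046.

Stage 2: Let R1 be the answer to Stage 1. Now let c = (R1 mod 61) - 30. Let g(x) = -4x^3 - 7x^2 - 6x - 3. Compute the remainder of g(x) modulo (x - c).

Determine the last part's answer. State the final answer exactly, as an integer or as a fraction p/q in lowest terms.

Stage 1: squarings mod 1046: 301^1=301, 301^2=645, 301^4=763, 301^8=593, 301^16=193, 301^32=639, 301^64=381, 301^128=813, 301^256=943, 301^512=149, 301^1024=235, 301^2048=833, 301^4096=391, 301^8192=165, 301^16384=29, 301^32768=841, 301^65536=185, 301^131072=753, 301^262144=77; 301^496628 = 301^4 * 301^16 * 301^32 * 301^64 * 301^128 * 301^256 * 301^512 * 301^4096 * 301^32768 * 301^65536 * 301^131072 * 301^262144 = 161 (mod 1046); answer 161
Stage 2: R1 = 161; c = 9; remainder = value at the root: -4*(9)^3 - 7*(9)^2 - 6*(9)^1 - 3 = (-2916) + (-567) + (-54) + (-3) = -3540; answer -3540

-3540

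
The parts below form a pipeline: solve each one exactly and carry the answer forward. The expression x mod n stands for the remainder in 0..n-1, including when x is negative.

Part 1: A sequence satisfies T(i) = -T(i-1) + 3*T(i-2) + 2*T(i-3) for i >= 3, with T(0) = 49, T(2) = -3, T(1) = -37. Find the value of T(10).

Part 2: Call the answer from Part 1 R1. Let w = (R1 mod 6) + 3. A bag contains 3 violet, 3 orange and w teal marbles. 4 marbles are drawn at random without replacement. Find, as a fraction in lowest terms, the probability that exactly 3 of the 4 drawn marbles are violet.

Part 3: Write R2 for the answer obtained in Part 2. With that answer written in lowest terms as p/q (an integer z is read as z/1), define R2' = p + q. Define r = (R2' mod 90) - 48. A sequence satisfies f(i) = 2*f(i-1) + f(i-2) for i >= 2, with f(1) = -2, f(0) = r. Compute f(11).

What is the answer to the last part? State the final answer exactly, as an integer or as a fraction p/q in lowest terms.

7542

Part 1: T(3) = -1*(-3) + 3*(-37) + 2*(49) = -10; iterating: T(3)=-10, T(4)=-73, T(5)=37, T(6)=-276, T(7)=241, T(8)=-995, T(9)=1166, T(10)=-3669; answer -3669
Part 2: R1 = -3669; w = 6; total draws C(12,4) = 495; favorable C(3,3)*C(9,1) = 9; P = 1/55; answer 1/55
Part 3: R2 = 1/55; threaded value p + q = 56; r = 8; f(2) = 2*(-2) + 1*(8) = 4; iterating: f(2)=4, f(3)=6, f(4)=16, f(5)=38, f(6)=92, f(7)=222, f(8)=536, f(9)=1294, f(10)=3124, f(11)=7542; answer 7542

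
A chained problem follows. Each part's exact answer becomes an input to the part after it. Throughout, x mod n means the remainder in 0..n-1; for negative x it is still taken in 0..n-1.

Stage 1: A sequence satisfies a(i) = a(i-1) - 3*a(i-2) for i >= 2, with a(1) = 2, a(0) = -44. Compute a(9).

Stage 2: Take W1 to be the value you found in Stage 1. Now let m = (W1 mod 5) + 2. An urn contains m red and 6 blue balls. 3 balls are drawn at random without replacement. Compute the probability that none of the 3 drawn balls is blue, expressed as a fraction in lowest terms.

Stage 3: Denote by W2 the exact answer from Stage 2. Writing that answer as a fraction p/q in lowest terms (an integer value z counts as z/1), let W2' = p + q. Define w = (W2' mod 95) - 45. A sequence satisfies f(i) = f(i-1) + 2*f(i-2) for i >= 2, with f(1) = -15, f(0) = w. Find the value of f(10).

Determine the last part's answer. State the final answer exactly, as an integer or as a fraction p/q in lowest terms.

-9903

Stage 1: a(2) = 1*(2) - 3*(-44) = 134; iterating: a(2)=134, a(3)=128, a(4)=-274, a(5)=-658, a(6)=164, a(7)=2138, a(8)=1646, a(9)=-4768; answer -4768
Stage 2: W1 = -4768; m = 4; total draws C(10,3) = 120; favorable C(4,3) = 4; P = 1/30; answer 1/30
Stage 3: W2 = 1/30; threaded value p + q = 31; w = -14; f(2) = 1*(-15) + 2*(-14) = -43; iterating: f(2)=-43, f(3)=-73, f(4)=-159, f(5)=-305, f(6)=-623, f(7)=-1233, f(8)=-2479, f(9)=-4945, f(10)=-9903; answer -9903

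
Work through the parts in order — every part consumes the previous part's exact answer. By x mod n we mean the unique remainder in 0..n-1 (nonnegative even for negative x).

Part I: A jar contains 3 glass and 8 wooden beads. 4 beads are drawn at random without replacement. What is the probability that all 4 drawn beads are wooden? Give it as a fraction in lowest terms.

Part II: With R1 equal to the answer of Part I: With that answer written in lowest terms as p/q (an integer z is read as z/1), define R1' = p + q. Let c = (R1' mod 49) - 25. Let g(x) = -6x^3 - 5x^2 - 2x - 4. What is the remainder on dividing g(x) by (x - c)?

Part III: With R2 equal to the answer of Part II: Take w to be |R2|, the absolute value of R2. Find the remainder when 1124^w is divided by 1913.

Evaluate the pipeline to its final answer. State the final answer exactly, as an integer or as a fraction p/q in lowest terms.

Part I: total draws C(11,4) = 330; favorable C(8,4) = 70; P = 7/33; answer 7/33
Part II: R1 = 7/33; threaded value p + q = 40; c = 15; remainder = value at the root: -6*(15)^3 - 5*(15)^2 - 2*(15)^1 - 4 = (-20250) + (-1125) + (-30) + (-4) = -21409; answer -21409
Part III: R2 = -21409; w = 21409; squarings mod 1913: 1124^1=1124, 1124^2=796, 1124^4=413, 1124^8=312, 1124^16=1694, 1124^32=136, 1124^64=1279, 1124^128=226, 1124^256=1338, 1124^512=1589, 1124^1024=1674, 1124^2048=1644, 1124^4096=1580, 1124^8192=1848, 1124^16384=399; 1124^21409 = 1124^1 * 1124^32 * 1124^128 * 1124^256 * 1124^512 * 1124^4096 * 1124^16384 = 728 (mod 1913); answer 728

728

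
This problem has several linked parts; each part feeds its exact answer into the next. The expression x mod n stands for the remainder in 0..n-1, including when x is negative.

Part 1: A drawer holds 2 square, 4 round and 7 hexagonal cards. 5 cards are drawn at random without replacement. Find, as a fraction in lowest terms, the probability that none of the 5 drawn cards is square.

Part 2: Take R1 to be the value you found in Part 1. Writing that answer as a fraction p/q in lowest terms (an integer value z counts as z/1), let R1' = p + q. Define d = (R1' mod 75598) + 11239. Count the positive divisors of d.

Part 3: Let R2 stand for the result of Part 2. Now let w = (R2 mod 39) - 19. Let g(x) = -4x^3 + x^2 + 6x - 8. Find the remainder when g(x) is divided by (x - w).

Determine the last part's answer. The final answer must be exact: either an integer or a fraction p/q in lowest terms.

Part 1: total draws C(13,5) = 1287; favorable C(11,5) = 462; P = 14/39; answer 14/39
Part 2: R1 = 14/39; threaded value p + q = 53; d = 11292; 11292 = 2^2 * 3 * 941; number of divisors = (2+1) * (1+1) * (1+1) = 12; answer 12
Part 3: R2 = 12; w = -7; remainder = value at the root: -4*(-7)^3 + 1*(-7)^2 + 6*(-7)^1 - 8 = (1372) + (49) + (-42) + (-8) = 1371; answer 1371

1371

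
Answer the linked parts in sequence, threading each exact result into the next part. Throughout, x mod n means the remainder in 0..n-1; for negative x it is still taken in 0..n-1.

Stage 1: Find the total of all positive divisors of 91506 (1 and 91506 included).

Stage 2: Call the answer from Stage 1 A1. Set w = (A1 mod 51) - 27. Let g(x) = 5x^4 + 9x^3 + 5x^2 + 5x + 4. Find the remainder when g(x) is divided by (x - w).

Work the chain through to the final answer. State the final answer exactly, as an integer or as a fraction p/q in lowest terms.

2483572

Stage 1: 91506 = 2 * 3 * 101 * 151; sigma = (1 + 2) * (1 + 3) * (1 + 101) * (1 + 151) = 3 * 4 * 102 * 152 = 186048; answer 186048
Stage 2: A1 = 186048; w = -27; remainder = value at the root: 5*(-27)^4 + 9*(-27)^3 + 5*(-27)^2 + 5*(-27)^1 + 4 = (2657205) + (-177147) + (3645) + (-135) + (4) = 2483572; answer 2483572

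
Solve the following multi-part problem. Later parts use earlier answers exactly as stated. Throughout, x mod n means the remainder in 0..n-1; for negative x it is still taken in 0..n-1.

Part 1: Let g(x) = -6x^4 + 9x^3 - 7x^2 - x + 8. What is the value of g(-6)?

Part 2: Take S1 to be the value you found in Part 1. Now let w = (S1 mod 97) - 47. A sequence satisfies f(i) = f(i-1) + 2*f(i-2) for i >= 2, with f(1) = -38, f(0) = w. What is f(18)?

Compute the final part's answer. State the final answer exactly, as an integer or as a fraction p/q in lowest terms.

Part 1: -6*(-6)^4 + 9*(-6)^3 - 7*(-6)^2 - 1*(-6)^1 + 8 = (-7776) + (-1944) + (-252) + (6) + (8) = -9958; answer -9958
Part 2: S1 = -9958; w = -14; f(2) = 1*(-38) + 2*(-14) = -66; iterating: f(2)=-66, f(3)=-142, f(4)=-274, f(5)=-558, f(6)=-1106, f(7)=-2222, f(8)=-4434, f(9)=-8878, f(10)=-17746, f(11)=-35502, f(12)=-70994, f(13)=-141998, f(14)=-283986, f(15)=-567982, f(16)=-1135954, f(17)=-2271918, f(18)=-4543826; answer -4543826

-4543826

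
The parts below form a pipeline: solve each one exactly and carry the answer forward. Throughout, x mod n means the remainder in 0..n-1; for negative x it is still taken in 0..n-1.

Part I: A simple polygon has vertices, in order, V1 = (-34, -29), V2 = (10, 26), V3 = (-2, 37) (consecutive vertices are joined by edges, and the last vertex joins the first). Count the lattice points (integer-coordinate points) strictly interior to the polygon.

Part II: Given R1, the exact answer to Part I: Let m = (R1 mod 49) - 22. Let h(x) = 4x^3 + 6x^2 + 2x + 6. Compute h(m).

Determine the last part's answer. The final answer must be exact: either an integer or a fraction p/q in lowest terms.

666

Part I: cross terms: (-34*26 - 10*-29)=-594, (10*37 - -2*26)=422, (-2*-29 - -34*37)=1316; twice the area = |1144| = 1144; area = 572; boundary points = 11 + 1 + 2 = 14; strictly interior points = area - boundary/2 + 1 = 566; answer 566
Part II: R1 = 566; m = 5; 4*(5)^3 + 6*(5)^2 + 2*(5)^1 + 6 = (500) + (150) + (10) + (6) = 666; answer 666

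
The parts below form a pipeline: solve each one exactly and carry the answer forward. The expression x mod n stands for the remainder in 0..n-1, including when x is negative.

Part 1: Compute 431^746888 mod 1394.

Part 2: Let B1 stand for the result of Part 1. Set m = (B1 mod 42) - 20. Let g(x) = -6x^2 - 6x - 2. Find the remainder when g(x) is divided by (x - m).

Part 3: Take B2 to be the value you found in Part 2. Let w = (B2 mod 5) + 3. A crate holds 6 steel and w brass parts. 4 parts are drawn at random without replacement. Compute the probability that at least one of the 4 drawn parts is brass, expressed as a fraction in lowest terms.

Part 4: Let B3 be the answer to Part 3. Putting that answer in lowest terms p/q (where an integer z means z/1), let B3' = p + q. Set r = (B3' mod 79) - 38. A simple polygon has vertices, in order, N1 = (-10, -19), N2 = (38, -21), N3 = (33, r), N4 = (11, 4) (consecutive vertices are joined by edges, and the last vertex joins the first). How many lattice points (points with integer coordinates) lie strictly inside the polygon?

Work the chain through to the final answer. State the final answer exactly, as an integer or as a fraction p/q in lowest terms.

642

Part 1: squarings mod 1394: 431^1=431, 431^2=359, 431^4=633, 431^8=611, 431^16=1123, 431^32=953, 431^64=715, 431^128=1021, 431^256=1123, 431^512=953, 431^1024=715, 431^2048=1021, 431^4096=1123, 431^8192=953, 431^16384=715, 431^32768=1021, 431^65536=1123, 431^131072=953, 431^262144=715, 431^524288=1021; 431^746888 = 431^8 * 431^128 * 431^256 * 431^1024 * 431^8192 * 431^16384 * 431^65536 * 431^131072 * 431^524288 = 611 (mod 1394); answer 611
Part 2: B1 = 611; m = 3; remainder = value at the root: -6*(3)^2 - 6*(3)^1 - 2 = (-54) + (-18) + (-2) = -74; answer -74
Part 3: B2 = -74; w = 4; total draws C(10,4) = 210; complement C(6,4) = 15; favorable 210 - 15 = 195; P = 13/14; answer 13/14
Part 4: B3 = 13/14; threaded value p + q = 27; r = -11; cross terms: (-10*-21 - 38*-19)=932, (38*-11 - 33*-21)=275, (33*4 - 11*-11)=253, (11*-19 - -10*4)=-169; twice the area = |1291| = 1291; area = 1291/2; boundary points = 2 + 5 + 1 + 1 = 9; strictly interior points = area - boundary/2 + 1 = 642; answer 642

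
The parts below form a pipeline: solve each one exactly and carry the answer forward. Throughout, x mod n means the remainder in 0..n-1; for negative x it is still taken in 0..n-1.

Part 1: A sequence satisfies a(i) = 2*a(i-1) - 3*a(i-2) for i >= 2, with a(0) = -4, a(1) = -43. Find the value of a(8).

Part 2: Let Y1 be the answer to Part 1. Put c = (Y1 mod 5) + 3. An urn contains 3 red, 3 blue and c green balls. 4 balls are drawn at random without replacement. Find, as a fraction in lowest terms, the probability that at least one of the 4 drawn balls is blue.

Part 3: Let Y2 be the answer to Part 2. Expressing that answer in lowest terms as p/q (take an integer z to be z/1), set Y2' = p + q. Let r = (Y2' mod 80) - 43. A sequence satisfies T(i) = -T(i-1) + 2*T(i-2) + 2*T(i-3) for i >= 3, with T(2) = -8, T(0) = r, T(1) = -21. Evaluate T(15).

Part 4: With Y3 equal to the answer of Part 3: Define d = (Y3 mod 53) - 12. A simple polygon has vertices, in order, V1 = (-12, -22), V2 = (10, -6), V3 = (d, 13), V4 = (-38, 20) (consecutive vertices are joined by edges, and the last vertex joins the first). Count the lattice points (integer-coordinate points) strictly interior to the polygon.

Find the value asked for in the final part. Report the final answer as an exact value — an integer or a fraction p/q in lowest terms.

868

Part 1: a(2) = 2*(-43) - 3*(-4) = -74; iterating: a(2)=-74, a(3)=-19, a(4)=184, a(5)=425, a(6)=298, a(7)=-679, a(8)=-2252; answer -2252
Part 2: Y1 = -2252; c = 6; total draws C(12,4) = 495; complement C(9,4) = 126; favorable 495 - 126 = 369; P = 41/55; answer 41/55
Part 3: Y2 = 41/55; threaded value p + q = 96; r = -27; T(3) = -1*(-8) + 2*(-21) + 2*(-27) = -88; iterating: T(3)=-88, T(4)=30, T(5)=-222, T(6)=106, T(7)=-490, T(8)=258, T(9)=-1026, T(10)=562, T(11)=-2098, T(12)=1170, T(13)=-4242, T(14)=2386, T(15)=-8530; answer -8530
Part 4: Y3 = -8530; d = -9; cross terms: (-12*-6 - 10*-22)=292, (10*13 - -9*-6)=76, (-9*20 - -38*13)=314, (-38*-22 - -12*20)=1076; twice the area = |1758| = 1758; area = 879; boundary points = 2 + 19 + 1 + 2 = 24; strictly interior points = area - boundary/2 + 1 = 868; answer 868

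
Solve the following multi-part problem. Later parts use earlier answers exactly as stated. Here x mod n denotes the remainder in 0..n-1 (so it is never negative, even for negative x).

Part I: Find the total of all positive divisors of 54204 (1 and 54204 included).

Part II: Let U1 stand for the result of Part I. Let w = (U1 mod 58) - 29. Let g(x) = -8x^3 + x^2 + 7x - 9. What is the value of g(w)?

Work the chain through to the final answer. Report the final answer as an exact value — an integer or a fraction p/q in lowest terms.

Part I: 54204 = 2^2 * 3 * 4517; sigma = (1 + 2 + 4) * (1 + 3) * (1 + 4517) = 7 * 4 * 4518 = 126504; answer 126504
Part II: U1 = 126504; w = -23; -8*(-23)^3 + 1*(-23)^2 + 7*(-23)^1 - 9 = (97336) + (529) + (-161) + (-9) = 97695; answer 97695

97695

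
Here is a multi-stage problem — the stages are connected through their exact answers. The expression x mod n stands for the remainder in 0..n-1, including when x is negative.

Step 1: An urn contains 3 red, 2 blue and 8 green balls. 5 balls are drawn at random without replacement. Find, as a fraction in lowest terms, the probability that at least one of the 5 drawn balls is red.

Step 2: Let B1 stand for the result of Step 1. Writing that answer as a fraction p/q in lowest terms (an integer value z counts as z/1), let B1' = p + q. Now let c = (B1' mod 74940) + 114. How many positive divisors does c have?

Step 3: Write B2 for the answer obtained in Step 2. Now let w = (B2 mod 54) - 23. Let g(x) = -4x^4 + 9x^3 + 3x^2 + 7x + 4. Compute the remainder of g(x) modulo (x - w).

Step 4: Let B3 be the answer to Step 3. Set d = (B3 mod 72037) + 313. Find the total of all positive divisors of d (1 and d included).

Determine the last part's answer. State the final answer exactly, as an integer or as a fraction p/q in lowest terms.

Step 1: total draws C(13,5) = 1287; complement C(10,5) = 252; favorable 1287 - 252 = 1035; P = 115/143; answer 115/143
Step 2: B1 = 115/143; threaded value p + q = 258; c = 372; 372 = 2^2 * 3 * 31; number of divisors = (2+1) * (1+1) * (1+1) = 12; answer 12
Step 3: B2 = 12; w = -11; remainder = value at the root: -4*(-11)^4 + 9*(-11)^3 + 3*(-11)^2 + 7*(-11)^1 + 4 = (-58564) + (-11979) + (363) + (-77) + (4) = -70253; answer -70253
Step 4: B3 = -70253; d = 2097; 2097 = 3^2 * 233; sigma = (1 + 3 + 9) * (1 + 233) = 13 * 234 = 3042; answer 3042

3042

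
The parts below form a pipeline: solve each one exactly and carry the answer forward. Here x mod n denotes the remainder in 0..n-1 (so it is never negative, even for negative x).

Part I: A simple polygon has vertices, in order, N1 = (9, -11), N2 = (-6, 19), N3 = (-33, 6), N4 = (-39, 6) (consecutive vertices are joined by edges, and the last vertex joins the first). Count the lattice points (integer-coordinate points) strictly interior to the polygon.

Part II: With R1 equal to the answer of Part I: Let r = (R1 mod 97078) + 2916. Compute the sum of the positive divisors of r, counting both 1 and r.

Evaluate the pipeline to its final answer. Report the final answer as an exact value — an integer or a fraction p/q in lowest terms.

4616

Part I: cross terms: (9*19 - -6*-11)=105, (-6*6 - -33*19)=591, (-33*6 - -39*6)=36, (-39*-11 - 9*6)=375; twice the area = |1107| = 1107; area = 1107/2; boundary points = 15 + 1 + 6 + 1 = 23; strictly interior points = area - boundary/2 + 1 = 543; answer 543
Part II: R1 = 543; r = 3459; 3459 = 3 * 1153; sigma = (1 + 3) * (1 + 1153) = 4 * 1154 = 4616; answer 4616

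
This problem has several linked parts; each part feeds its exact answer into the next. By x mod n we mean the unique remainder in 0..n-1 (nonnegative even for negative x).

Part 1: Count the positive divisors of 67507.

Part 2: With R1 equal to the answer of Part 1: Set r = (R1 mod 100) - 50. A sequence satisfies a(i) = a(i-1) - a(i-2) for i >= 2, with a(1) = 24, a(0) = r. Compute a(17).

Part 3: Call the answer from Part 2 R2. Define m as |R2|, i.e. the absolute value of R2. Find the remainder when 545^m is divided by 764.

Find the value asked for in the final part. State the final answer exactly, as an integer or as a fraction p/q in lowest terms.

17

Part 1: 67507 = 11 * 17 * 19^2; number of divisors = (1+1) * (1+1) * (2+1) = 12; answer 12
Part 2: R1 = 12; r = -38; a(2) = 1*(24) - 1*(-38) = 62; iterating: a(2)=62, a(3)=38, a(4)=-24, a(5)=-62, a(6)=-38, a(7)=24, a(8)=62, a(9)=38, a(10)=-24, a(11)=-62, a(12)=-38, a(13)=24, a(14)=62, a(15)=38, a(16)=-24, a(17)=-62; answer -62
Part 3: R2 = -62; m = 62; squarings mod 764: 545^1=545, 545^2=593, 545^4=209, 545^8=133, 545^16=117, 545^32=701; 545^62 = 545^2 * 545^4 * 545^8 * 545^16 * 545^32 = 17 (mod 764); answer 17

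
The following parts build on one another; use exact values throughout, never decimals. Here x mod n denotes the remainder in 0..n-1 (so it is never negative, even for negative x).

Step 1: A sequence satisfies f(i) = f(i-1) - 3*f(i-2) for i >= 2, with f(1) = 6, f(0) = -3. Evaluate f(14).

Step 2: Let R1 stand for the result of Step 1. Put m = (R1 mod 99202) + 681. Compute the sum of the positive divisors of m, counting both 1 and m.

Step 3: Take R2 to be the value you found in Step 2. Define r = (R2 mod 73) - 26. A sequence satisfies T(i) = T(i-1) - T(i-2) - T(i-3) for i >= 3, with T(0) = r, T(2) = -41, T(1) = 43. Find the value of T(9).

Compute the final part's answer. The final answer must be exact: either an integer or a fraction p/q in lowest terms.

-437

Step 1: f(2) = 1*(6) - 3*(-3) = 15; iterating: f(2)=15, f(3)=-3, f(4)=-48, f(5)=-39, f(6)=105, f(7)=222, f(8)=-93, f(9)=-759, f(10)=-480, f(11)=1797, f(12)=3237, f(13)=-2154, f(14)=-11865; answer -11865
Step 2: R1 = -11865; m = 88018; 88018 = 2 * 7 * 6287; sigma = (1 + 2) * (1 + 7) * (1 + 6287) = 3 * 8 * 6288 = 150912; answer 150912
Step 3: R2 = 150912; r = -5; T(3) = 1*(-41) - 1*(43) - 1*(-5) = -79; iterating: T(3)=-79, T(4)=-81, T(5)=39, T(6)=199, T(7)=241, T(8)=3, T(9)=-437; answer -437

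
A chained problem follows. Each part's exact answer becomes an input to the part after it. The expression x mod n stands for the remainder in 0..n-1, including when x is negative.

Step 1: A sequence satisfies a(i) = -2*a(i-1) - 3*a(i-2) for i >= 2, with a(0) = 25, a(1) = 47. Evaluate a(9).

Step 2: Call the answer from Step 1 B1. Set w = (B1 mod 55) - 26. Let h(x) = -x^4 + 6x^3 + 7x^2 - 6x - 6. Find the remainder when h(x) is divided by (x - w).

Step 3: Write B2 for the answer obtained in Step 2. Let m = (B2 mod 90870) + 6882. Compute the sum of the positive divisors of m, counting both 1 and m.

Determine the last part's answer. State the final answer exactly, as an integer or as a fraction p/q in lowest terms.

Step 1: a(2) = -2*(47) - 3*(25) = -169; iterating: a(2)=-169, a(3)=197, a(4)=113, a(5)=-817, a(6)=1295, a(7)=-139, a(8)=-3607, a(9)=7631; answer 7631
Step 2: B1 = 7631; w = 15; remainder = value at the root: -1*(15)^4 + 6*(15)^3 + 7*(15)^2 - 6*(15)^1 - 6 = (-50625) + (20250) + (1575) + (-90) + (-6) = -28896; answer -28896
Step 3: B2 = -28896; m = 68856; 68856 = 2^3 * 3 * 19 * 151; sigma = (1 + 2 + 4 + 8) * (1 + 3) * (1 + 19) * (1 + 151) = 15 * 4 * 20 * 152 = 182400; answer 182400

182400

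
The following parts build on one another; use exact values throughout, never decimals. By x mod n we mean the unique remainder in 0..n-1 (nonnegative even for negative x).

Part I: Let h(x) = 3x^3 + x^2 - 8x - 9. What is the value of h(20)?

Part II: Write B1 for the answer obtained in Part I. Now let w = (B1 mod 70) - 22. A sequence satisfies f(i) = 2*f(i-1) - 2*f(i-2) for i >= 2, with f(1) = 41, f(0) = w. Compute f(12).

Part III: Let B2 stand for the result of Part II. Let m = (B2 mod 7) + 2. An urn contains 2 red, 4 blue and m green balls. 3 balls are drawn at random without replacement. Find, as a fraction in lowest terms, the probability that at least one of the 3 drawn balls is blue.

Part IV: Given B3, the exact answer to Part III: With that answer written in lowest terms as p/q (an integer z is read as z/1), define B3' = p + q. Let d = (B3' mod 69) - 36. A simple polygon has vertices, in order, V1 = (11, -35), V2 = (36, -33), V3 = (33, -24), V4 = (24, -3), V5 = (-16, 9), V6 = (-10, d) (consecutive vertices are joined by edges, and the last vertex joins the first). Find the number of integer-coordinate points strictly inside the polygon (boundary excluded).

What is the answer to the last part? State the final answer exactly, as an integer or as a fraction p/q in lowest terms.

1217

Part I: 3*(20)^3 + 1*(20)^2 - 8*(20)^1 - 9 = (24000) + (400) + (-160) + (-9) = 24231; answer 24231
Part II: B1 = 24231; w = -11; f(2) = 2*(41) - 2*(-11) = 104; iterating: f(2)=104, f(3)=126, f(4)=44, f(5)=-164, f(6)=-416, f(7)=-504, f(8)=-176, f(9)=656, f(10)=1664, f(11)=2016, f(12)=704; answer 704
Part III: B2 = 704; m = 6; total draws C(12,3) = 220; complement C(8,3) = 56; favorable 220 - 56 = 164; P = 41/55; answer 41/55
Part IV: B3 = 41/55; threaded value p + q = 96; d = -9; cross terms: (11*-33 - 36*-35)=897, (36*-24 - 33*-33)=225, (33*-3 - 24*-24)=477, (24*9 - -16*-3)=168, (-16*-9 - -10*9)=234, (-10*-35 - 11*-9)=449; twice the area = |2450| = 2450; area = 1225; boundary points = 1 + 3 + 3 + 4 + 6 + 1 = 18; strictly interior points = area - boundary/2 + 1 = 1217; answer 1217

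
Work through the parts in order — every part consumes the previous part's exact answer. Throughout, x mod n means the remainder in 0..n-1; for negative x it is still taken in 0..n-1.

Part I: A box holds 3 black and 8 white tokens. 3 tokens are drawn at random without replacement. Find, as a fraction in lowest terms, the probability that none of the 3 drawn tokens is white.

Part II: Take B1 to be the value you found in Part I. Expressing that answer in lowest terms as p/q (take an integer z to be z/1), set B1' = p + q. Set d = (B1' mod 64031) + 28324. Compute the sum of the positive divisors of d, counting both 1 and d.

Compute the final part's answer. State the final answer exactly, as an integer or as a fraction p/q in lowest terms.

Part I: total draws C(11,3) = 165; favorable C(3,3) = 1; P = 1/165; answer 1/165
Part II: B1 = 1/165; threaded value p + q = 166; d = 28490; 28490 = 2 * 5 * 7 * 11 * 37; sigma = (1 + 2) * (1 + 5) * (1 + 7) * (1 + 11) * (1 + 37) = 3 * 6 * 8 * 12 * 38 = 65664; answer 65664

65664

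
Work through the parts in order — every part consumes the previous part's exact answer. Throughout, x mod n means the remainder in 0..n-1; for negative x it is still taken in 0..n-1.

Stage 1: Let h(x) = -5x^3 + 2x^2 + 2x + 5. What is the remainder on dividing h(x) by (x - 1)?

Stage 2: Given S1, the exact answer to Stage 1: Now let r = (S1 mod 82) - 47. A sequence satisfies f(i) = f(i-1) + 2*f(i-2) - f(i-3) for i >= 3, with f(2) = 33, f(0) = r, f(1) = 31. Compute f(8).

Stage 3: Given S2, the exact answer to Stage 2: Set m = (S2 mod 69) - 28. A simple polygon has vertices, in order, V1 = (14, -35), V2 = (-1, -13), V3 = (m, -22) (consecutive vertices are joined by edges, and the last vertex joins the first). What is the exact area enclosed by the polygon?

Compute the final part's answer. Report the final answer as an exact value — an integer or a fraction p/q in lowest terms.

Stage 1: remainder = value at the root: -5*(1)^3 + 2*(1)^2 + 2*(1)^1 + 5 = (-5) + (2) + (2) + (5) = 4; answer 4
Stage 2: S1 = 4; r = -43; f(3) = 1*(33) + 2*(31) - 1*(-43) = 138; iterating: f(3)=138, f(4)=173, f(5)=416, f(6)=624, f(7)=1283, f(8)=2115; answer 2115
Stage 3: S2 = 2115; m = 17; cross terms: (14*-13 - -1*-35)=-217, (-1*-22 - 17*-13)=243, (17*-35 - 14*-22)=-287; twice the area = |-261| = 261; area = 261/2; answer 261/2

261/2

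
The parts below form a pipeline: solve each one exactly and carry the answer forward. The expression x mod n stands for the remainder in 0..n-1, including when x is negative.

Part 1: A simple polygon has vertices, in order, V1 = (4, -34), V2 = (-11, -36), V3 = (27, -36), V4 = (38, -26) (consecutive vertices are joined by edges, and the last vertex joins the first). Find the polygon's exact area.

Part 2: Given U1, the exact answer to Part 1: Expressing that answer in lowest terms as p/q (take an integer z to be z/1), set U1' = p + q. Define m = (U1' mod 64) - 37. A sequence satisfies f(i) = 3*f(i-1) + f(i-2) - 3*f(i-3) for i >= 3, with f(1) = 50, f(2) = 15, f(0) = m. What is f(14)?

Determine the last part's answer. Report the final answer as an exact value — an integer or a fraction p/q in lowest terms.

Part 1: cross terms: (4*-36 - -11*-34)=-518, (-11*-36 - 27*-36)=1368, (27*-26 - 38*-36)=666, (38*-34 - 4*-26)=-1188; twice the area = |328| = 328; area = 164; answer 164
Part 2: U1 = 164; threaded value p + q = 165; m = 0; f(3) = 3*(15) + 1*(50) - 3*(0) = 95; iterating: f(3)=95, f(4)=150, f(5)=500, f(6)=1365, f(7)=4145, f(8)=12300, f(9)=36950, f(10)=110715, f(11)=332195, f(12)=996450, f(13)=2989400, f(14)=8968065; answer 8968065

8968065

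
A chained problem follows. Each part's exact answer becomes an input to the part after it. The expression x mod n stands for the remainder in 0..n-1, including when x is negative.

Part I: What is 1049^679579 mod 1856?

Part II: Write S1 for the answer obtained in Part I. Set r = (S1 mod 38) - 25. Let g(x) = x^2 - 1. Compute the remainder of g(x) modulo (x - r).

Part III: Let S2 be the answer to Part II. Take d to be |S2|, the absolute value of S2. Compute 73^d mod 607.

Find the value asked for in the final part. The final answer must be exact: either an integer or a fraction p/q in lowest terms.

Part I: squarings mod 1856: 1049^1=1049, 1049^2=1649, 1049^4=161, 1049^8=1793, 1049^16=257, 1049^32=1089, 1049^64=1793, 1049^128=257, 1049^256=1089, 1049^512=1793, 1049^1024=257, 1049^2048=1089, 1049^4096=1793, 1049^8192=257, 1049^16384=1089, 1049^32768=1793, 1049^65536=257, 1049^131072=1089, 1049^262144=1793, 1049^524288=257; 1049^679579 = 1049^1 * 1049^2 * 1049^8 * 1049^16 * 1049^128 * 1049^512 * 1049^1024 * 1049^2048 * 1049^4096 * 1049^16384 * 1049^131072 * 1049^524288 = 457 (mod 1856); answer 457
Part II: S1 = 457; r = -24; remainder = value at the root: 1*(-24)^2 - 1 = (576) + (-1) = 575; answer 575
Part III: S2 = 575; d = 575; squarings mod 607: 73^1=73, 73^2=473, 73^4=353, 73^8=174, 73^16=533, 73^32=13, 73^64=169, 73^128=32, 73^256=417, 73^512=287; 73^575 = 73^1 * 73^2 * 73^4 * 73^8 * 73^16 * 73^32 * 73^512 = 99 (mod 607); answer 99

99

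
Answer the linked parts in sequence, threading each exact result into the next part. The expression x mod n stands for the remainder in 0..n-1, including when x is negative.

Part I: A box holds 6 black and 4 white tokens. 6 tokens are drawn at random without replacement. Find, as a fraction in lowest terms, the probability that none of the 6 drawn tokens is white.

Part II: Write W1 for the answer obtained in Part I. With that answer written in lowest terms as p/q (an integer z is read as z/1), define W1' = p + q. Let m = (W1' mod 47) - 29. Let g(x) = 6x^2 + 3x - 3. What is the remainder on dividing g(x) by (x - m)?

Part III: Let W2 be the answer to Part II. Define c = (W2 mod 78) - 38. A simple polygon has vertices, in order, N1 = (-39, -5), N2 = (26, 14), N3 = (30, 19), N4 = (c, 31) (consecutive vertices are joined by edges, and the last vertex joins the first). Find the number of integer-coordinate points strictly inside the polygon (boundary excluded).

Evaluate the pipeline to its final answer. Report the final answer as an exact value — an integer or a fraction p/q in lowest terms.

884

Part I: total draws C(10,6) = 210; favorable C(6,6) = 1; P = 1/210; answer 1/210
Part II: W1 = 1/210; threaded value p + q = 211; m = -6; remainder = value at the root: 6*(-6)^2 + 3*(-6)^1 - 3 = (216) + (-18) + (-3) = 195; answer 195
Part III: W2 = 195; c = 1; cross terms: (-39*14 - 26*-5)=-416, (26*19 - 30*14)=74, (30*31 - 1*19)=911, (1*-5 - -39*31)=1204; twice the area = |1773| = 1773; area = 1773/2; boundary points = 1 + 1 + 1 + 4 = 7; strictly interior points = area - boundary/2 + 1 = 884; answer 884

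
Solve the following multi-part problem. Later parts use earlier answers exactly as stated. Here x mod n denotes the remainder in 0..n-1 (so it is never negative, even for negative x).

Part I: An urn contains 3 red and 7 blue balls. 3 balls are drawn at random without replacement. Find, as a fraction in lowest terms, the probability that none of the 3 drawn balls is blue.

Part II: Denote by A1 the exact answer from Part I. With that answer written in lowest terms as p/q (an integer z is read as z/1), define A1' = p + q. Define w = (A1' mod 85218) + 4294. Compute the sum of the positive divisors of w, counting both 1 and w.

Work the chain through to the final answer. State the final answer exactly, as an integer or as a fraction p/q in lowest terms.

Part I: total draws C(10,3) = 120; favorable C(3,3) = 1; P = 1/120; answer 1/120
Part II: A1 = 1/120; threaded value p + q = 121; w = 4415; 4415 = 5 * 883; sigma = (1 + 5) * (1 + 883) = 6 * 884 = 5304; answer 5304

5304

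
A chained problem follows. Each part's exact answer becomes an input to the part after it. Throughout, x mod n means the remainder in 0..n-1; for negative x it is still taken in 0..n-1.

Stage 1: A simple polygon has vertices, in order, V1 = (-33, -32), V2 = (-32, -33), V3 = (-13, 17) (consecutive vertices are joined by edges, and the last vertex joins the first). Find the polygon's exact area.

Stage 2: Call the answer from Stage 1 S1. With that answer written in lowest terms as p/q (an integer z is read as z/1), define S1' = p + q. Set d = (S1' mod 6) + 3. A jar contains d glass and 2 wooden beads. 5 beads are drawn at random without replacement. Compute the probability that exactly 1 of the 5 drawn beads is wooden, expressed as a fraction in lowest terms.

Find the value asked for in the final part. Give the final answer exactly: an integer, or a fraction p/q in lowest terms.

5/9

Stage 1: cross terms: (-33*-33 - -32*-32)=65, (-32*17 - -13*-33)=-973, (-13*-32 - -33*17)=977; twice the area = |69| = 69; area = 69/2; answer 69/2
Stage 2: S1 = 69/2; threaded value p + q = 71; d = 8; total draws C(10,5) = 252; favorable C(2,1)*C(8,4) = 140; P = 5/9; answer 5/9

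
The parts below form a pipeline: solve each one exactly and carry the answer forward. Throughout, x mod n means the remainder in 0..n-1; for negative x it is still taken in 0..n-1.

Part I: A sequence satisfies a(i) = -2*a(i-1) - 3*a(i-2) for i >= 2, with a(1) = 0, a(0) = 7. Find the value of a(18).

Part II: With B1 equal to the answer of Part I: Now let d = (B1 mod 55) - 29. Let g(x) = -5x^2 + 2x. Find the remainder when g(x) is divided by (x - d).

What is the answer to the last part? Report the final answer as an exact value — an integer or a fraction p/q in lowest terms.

-135

Part I: a(2) = -2*(0) - 3*(7) = -21; iterating: a(2)=-21, a(3)=42, a(4)=-21, a(5)=-84, a(6)=231, a(7)=-210, a(8)=-273, a(9)=1176, a(10)=-1533, a(11)=-462, a(12)=5523, a(13)=-9660, a(14)=2751, a(15)=23478, a(16)=-55209, a(17)=39984, a(18)=85659; answer 85659
Part II: B1 = 85659; d = -5; remainder = value at the root: -5*(-5)^2 + 2*(-5)^1 = (-125) + (-10) = -135; answer -135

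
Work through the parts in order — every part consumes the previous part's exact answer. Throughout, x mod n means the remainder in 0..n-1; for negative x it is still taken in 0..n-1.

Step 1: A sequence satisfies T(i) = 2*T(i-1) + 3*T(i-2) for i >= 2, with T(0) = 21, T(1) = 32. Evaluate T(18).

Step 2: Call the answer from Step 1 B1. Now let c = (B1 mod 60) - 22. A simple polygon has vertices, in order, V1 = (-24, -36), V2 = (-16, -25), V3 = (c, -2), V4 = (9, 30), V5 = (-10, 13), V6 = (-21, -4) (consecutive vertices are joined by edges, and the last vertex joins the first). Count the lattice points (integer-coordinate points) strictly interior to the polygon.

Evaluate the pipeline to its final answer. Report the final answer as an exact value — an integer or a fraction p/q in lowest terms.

Step 1: T(2) = 2*(32) + 3*(21) = 127; iterating: T(2)=127, T(3)=350, T(4)=1081, T(5)=3212, T(6)=9667, T(7)=28970, T(8)=86941, T(9)=260792, T(10)=782407, T(11)=2347190, T(12)=7041601, T(13)=21124772, T(14)=63374347, T(15)=190123010, T(16)=570369061, T(17)=1711107152, T(18)=5133321487; answer 5133321487
Step 2: B1 = 5133321487; c = -15; cross terms: (-24*-25 - -16*-36)=24, (-16*-2 - -15*-25)=-343, (-15*30 - 9*-2)=-432, (9*13 - -10*30)=417, (-10*-4 - -21*13)=313, (-21*-36 - -24*-4)=660; twice the area = |639| = 639; area = 639/2; boundary points = 1 + 1 + 8 + 1 + 1 + 1 = 13; strictly interior points = area - boundary/2 + 1 = 314; answer 314

314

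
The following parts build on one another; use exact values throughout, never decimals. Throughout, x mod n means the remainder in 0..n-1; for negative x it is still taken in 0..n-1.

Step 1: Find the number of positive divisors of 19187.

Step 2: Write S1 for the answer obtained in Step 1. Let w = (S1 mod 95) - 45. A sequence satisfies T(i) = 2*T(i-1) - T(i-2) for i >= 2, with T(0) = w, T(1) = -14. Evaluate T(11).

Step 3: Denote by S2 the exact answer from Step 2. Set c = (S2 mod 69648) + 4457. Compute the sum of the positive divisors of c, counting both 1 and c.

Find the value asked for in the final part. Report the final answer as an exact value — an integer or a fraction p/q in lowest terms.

6288

Step 1: 19187 = 7 * 2741; number of divisors = (1+1) * (1+1) = 4; answer 4
Step 2: S1 = 4; w = -41; T(2) = 2*(-14) - 1*(-41) = 13; iterating: T(2)=13, T(3)=40, T(4)=67, T(5)=94, T(6)=121, T(7)=148, T(8)=175, T(9)=202, T(10)=229, T(11)=256; answer 256
Step 3: S2 = 256; c = 4713; 4713 = 3 * 1571; sigma = (1 + 3) * (1 + 1571) = 4 * 1572 = 6288; answer 6288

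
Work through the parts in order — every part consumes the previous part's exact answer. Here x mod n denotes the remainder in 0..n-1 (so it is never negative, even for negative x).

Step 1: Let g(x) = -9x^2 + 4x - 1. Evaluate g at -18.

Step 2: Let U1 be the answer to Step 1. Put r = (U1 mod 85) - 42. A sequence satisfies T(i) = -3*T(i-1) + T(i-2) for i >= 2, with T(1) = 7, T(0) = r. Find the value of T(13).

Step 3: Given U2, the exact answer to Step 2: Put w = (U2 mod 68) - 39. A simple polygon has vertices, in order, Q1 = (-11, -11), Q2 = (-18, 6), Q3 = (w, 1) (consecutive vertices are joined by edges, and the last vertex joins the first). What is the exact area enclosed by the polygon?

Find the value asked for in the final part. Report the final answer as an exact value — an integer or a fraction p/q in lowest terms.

273/2

Step 1: -9*(-18)^2 + 4*(-18)^1 - 1 = (-2916) + (-72) + (-1) = -2989; answer -2989
Step 2: U1 = -2989; r = 29; T(2) = -3*(7) + 1*(29) = 8; iterating: T(2)=8, T(3)=-17, T(4)=59, T(5)=-194, T(6)=641, T(7)=-2117, T(8)=6992, T(9)=-23093, T(10)=76271, T(11)=-251906, T(12)=831989, T(13)=-2747873; answer -2747873
Step 3: U2 = -2747873; w = -32; cross terms: (-11*6 - -18*-11)=-264, (-18*1 - -32*6)=174, (-32*-11 - -11*1)=363; twice the area = |273| = 273; area = 273/2; answer 273/2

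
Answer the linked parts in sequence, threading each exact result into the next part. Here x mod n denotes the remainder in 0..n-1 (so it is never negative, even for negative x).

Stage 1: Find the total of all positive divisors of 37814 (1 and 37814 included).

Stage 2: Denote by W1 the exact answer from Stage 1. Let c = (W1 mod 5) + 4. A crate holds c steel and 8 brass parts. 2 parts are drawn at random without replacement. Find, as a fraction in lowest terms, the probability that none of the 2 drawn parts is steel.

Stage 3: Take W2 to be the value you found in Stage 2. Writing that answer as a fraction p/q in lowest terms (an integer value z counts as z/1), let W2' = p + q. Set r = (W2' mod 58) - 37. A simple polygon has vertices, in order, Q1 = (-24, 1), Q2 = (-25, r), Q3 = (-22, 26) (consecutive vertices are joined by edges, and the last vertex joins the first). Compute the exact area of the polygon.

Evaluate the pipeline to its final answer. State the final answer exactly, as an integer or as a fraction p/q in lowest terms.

13/2

Stage 1: 37814 = 2 * 7 * 37 * 73; sigma = (1 + 2) * (1 + 7) * (1 + 37) * (1 + 73) = 3 * 8 * 38 * 74 = 67488; answer 67488
Stage 2: W1 = 67488; c = 7; total draws C(15,2) = 105; favorable C(8,2) = 28; P = 4/15; answer 4/15
Stage 3: W2 = 4/15; threaded value p + q = 19; r = -18; cross terms: (-24*-18 - -25*1)=457, (-25*26 - -22*-18)=-1046, (-22*1 - -24*26)=602; twice the area = |13| = 13; area = 13/2; answer 13/2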